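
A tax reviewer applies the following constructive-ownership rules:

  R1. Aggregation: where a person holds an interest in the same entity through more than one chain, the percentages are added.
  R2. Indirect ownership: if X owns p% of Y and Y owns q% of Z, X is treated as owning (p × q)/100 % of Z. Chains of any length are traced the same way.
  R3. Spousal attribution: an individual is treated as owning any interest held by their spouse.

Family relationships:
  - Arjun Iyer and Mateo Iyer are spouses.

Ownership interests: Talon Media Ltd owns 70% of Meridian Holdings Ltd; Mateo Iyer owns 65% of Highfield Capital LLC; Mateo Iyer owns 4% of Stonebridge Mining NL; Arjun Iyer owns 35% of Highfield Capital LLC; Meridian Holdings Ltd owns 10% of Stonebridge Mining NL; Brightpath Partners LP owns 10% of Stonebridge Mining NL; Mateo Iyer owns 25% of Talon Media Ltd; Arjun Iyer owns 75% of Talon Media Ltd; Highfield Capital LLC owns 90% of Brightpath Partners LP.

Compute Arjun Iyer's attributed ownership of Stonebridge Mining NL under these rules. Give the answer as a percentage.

20%

By spousal attribution (R3), Arjun Iyer is treated as also owning Mateo Iyer's interest in Highfield Capital LLC, giving 35% + 65% = 100%.
By spousal attribution (R3), Arjun Iyer is treated as also owning Mateo Iyer's interest in Talon Media Ltd, giving 75% + 25% = 100%.
By spousal attribution (R3), Arjun Iyer is treated as owning Mateo Iyer's 4% interest in Stonebridge Mining NL.
Chain via Highfield Capital LLC → Brightpath Partners LP (R2): 100% × 90% × 10% = 9% of Stonebridge Mining NL.
Chain via Talon Media Ltd → Meridian Holdings Ltd (R2): 100% × 70% × 10% = 7% of Stonebridge Mining NL.
Direct interest in Stonebridge Mining NL: 4%.
Aggregating (R1): 9% + 7% + 4% = 20%.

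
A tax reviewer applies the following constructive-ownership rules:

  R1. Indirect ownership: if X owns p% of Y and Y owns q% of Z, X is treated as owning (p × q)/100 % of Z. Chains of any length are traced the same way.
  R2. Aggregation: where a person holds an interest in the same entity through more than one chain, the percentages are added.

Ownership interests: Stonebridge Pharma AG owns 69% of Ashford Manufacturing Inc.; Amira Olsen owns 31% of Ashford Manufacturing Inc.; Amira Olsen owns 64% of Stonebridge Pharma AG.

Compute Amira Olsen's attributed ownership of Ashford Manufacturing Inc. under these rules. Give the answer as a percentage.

Chain via Stonebridge Pharma AG (R1): 64% × 69% = 44.16% of Ashford Manufacturing Inc.
Direct interest in Ashford Manufacturing Inc: 31%.
Aggregating (R2): 44.16% + 31% = 75.16%.

75.16%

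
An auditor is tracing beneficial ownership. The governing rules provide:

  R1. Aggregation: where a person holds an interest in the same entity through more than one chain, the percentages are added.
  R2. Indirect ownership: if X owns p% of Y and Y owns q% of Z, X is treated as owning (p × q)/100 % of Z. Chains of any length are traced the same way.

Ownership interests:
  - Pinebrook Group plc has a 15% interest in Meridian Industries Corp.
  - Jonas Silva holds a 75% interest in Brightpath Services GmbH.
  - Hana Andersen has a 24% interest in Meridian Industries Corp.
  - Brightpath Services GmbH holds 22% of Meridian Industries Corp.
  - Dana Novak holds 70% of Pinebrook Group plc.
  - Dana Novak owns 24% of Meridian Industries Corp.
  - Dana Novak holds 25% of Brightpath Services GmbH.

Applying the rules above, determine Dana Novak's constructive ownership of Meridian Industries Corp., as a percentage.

Chain via Brightpath Services GmbH (R2): 25% × 22% = 5.5% of Meridian Industries Corp.
Chain via Pinebrook Group plc (R2): 70% × 15% = 10.5% of Meridian Industries Corp.
Direct interest in Meridian Industries Corp: 24%.
Aggregating (R1): 5.5% + 10.5% + 24% = 40%.

40%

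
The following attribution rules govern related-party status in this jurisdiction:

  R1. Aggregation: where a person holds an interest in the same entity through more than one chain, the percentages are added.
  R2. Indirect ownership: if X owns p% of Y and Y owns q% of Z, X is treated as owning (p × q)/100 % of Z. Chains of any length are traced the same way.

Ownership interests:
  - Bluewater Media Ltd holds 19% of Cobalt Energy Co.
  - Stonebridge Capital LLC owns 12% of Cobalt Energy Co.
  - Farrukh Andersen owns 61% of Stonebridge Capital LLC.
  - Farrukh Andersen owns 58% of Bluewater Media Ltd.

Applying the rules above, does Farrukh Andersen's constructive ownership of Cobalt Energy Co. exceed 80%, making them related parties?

No

Chain via Stonebridge Capital LLC (R2): 61% × 12% = 7.32% of Cobalt Energy Co.
Chain via Bluewater Media Ltd (R2): 58% × 19% = 11.02% of Cobalt Energy Co.
Aggregating (R1): 7.32% + 11.02% = 18.34%.
18.34% does not exceed the 80% threshold, so Farrukh is not a related party to Cobalt Energy Co.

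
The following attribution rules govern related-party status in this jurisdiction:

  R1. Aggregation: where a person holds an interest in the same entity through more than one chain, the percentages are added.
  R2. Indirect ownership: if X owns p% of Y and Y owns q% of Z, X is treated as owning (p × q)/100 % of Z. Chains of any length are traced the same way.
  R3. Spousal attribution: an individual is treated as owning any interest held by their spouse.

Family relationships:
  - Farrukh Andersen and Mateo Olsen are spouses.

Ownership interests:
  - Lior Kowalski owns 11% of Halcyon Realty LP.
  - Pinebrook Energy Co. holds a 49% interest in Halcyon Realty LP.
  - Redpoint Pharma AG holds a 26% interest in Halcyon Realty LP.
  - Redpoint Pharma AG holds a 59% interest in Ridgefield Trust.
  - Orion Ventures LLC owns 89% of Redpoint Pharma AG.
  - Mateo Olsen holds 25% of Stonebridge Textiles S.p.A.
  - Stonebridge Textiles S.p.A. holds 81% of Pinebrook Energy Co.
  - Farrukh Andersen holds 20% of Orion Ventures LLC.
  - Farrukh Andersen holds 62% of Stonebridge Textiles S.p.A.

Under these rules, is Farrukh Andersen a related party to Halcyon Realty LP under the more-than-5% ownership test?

Yes

By spousal attribution (R3), Farrukh Andersen is treated as also owning Mateo Olsen's interest in Stonebridge Textiles S.p.A, giving 62% + 25% = 87%.
Chain via Orion Ventures LLC → Redpoint Pharma AG (R2): 20% × 89% × 26% = 4.628% of Halcyon Realty LP.
Chain via Stonebridge Textiles S.p.A. → Pinebrook Energy Co. (R2): 87% × 81% × 49% = 34.5303% of Halcyon Realty LP.
Aggregating (R1): 4.628% + 34.5303% = 39.1583%.
39.1583% exceeds the 5% threshold, so Farrukh is a related party to Halcyon Realty LP.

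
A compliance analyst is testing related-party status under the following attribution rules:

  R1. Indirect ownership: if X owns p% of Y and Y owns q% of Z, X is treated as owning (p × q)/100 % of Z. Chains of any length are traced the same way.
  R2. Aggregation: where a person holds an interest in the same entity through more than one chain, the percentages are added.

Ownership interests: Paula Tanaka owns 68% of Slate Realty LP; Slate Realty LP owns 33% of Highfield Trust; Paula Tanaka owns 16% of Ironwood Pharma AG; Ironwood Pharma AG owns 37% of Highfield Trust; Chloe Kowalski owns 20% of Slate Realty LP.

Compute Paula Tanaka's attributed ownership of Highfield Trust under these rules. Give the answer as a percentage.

28.36%

Chain via Slate Realty LP (R1): 68% × 33% = 22.44% of Highfield Trust.
Chain via Ironwood Pharma AG (R1): 16% × 37% = 5.92% of Highfield Trust.
Aggregating (R2): 22.44% + 5.92% = 28.36%.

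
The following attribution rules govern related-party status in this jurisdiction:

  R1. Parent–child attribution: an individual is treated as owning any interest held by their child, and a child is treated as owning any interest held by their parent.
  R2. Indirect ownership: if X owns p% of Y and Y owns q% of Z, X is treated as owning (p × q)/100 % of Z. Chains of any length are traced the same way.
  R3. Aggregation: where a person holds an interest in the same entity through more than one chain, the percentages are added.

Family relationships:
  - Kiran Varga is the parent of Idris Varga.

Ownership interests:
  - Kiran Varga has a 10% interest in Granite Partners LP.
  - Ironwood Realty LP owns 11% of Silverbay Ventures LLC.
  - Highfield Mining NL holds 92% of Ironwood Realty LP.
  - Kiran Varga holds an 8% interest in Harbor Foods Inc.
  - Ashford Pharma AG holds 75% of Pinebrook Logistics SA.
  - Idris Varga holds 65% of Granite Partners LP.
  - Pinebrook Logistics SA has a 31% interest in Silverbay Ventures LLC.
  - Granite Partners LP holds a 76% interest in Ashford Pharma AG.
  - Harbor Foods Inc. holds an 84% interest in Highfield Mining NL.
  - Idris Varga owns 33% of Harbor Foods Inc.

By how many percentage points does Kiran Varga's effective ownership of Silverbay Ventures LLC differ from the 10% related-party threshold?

By parent–child attribution (R1), Kiran Varga is treated as also owning Idris Varga's interest in Harbor Foods Inc, giving 8% + 33% = 41%.
By parent–child attribution (R1), Kiran Varga is treated as also owning Idris Varga's interest in Granite Partners LP, giving 10% + 65% = 75%.
Chain via Harbor Foods Inc. → Highfield Mining NL → Ironwood Realty LP (R2): 41% × 84% × 92% × 11% = 3.485328% of Silverbay Ventures LLC.
Chain via Granite Partners LP → Ashford Pharma AG → Pinebrook Logistics SA (R2): 75% × 76% × 75% × 31% = 13.2525% of Silverbay Ventures LLC.
Aggregating (R3): 3.485328% + 13.2525% = 16.737828%.
16.737828% exceeds the 10% threshold by 6.737828 percentage points.

6.737828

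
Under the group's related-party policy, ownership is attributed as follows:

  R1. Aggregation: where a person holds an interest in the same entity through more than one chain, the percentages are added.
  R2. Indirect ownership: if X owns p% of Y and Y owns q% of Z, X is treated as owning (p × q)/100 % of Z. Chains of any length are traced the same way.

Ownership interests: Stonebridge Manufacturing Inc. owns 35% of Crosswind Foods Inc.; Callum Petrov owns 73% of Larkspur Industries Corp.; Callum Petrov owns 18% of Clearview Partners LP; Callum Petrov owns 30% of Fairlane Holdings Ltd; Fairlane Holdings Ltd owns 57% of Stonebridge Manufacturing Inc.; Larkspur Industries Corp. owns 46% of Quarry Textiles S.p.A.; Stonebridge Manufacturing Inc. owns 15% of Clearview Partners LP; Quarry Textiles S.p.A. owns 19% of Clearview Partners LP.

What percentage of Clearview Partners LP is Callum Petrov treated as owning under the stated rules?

Chain via Larkspur Industries Corp. → Quarry Textiles S.p.A. (R2): 73% × 46% × 19% = 6.3802% of Clearview Partners LP.
Chain via Fairlane Holdings Ltd → Stonebridge Manufacturing Inc. (R2): 30% × 57% × 15% = 2.565% of Clearview Partners LP.
Direct interest in Clearview Partners LP: 18%.
Aggregating (R1): 6.3802% + 2.565% + 18% = 26.9452%.

26.9452%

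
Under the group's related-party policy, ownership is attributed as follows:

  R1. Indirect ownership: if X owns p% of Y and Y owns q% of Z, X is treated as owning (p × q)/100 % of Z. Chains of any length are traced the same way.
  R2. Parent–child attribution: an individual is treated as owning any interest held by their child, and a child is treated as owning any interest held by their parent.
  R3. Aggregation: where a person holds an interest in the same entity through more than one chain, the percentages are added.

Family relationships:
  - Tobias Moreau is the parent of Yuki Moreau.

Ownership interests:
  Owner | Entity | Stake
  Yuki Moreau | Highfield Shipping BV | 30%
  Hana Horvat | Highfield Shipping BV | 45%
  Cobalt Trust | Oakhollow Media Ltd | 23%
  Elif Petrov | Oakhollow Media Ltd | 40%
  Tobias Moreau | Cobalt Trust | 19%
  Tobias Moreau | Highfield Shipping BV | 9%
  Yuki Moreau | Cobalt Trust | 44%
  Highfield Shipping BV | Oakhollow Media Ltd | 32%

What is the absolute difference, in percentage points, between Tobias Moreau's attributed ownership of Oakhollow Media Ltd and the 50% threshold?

23.03

By parent–child attribution (R2), Tobias Moreau is treated as also owning Yuki Moreau's interest in Highfield Shipping BV, giving 9% + 30% = 39%.
By parent–child attribution (R2), Tobias Moreau is treated as also owning Yuki Moreau's interest in Cobalt Trust, giving 19% + 44% = 63%.
Chain via Highfield Shipping BV (R1): 39% × 32% = 12.48% of Oakhollow Media Ltd.
Chain via Cobalt Trust (R1): 63% × 23% = 14.49% of Oakhollow Media Ltd.
Aggregating (R3): 12.48% + 14.49% = 26.97%.
26.97% falls short of the 50% threshold by 23.03 percentage points.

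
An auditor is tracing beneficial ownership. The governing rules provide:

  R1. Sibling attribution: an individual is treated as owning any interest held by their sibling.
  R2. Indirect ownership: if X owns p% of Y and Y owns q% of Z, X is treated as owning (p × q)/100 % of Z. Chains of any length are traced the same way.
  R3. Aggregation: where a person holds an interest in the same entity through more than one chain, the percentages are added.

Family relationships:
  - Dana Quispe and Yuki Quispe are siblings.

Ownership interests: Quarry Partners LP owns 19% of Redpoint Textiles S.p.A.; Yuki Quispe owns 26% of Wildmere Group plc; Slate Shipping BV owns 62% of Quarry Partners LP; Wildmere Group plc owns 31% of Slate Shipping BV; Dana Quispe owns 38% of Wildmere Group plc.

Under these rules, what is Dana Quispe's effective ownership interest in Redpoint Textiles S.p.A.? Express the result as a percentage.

By sibling attribution (R1), Dana Quispe is treated as also owning Yuki Quispe's interest in Wildmere Group plc, giving 38% + 26% = 64%.
Chain via Wildmere Group plc → Slate Shipping BV → Quarry Partners LP (R2): 64% × 31% × 62% × 19% = 2.337152% of Redpoint Textiles S.p.A.

2.337152%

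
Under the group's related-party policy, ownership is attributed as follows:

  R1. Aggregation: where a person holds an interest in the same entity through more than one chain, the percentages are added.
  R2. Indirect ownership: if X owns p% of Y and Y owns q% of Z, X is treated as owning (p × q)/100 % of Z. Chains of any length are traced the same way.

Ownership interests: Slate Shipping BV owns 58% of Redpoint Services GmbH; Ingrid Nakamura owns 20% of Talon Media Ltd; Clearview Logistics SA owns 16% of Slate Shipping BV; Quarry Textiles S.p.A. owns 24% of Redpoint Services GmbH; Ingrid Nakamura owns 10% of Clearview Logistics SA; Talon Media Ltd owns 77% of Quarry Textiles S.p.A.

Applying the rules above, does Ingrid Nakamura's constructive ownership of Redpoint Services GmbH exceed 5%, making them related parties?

No

Chain via Talon Media Ltd → Quarry Textiles S.p.A. (R2): 20% × 77% × 24% = 3.696% of Redpoint Services GmbH.
Chain via Clearview Logistics SA → Slate Shipping BV (R2): 10% × 16% × 58% = 0.928% of Redpoint Services GmbH.
Aggregating (R1): 3.696% + 0.928% = 4.624%.
4.624% does not exceed the 5% threshold, so Ingrid is not a related party to Redpoint Services GmbH.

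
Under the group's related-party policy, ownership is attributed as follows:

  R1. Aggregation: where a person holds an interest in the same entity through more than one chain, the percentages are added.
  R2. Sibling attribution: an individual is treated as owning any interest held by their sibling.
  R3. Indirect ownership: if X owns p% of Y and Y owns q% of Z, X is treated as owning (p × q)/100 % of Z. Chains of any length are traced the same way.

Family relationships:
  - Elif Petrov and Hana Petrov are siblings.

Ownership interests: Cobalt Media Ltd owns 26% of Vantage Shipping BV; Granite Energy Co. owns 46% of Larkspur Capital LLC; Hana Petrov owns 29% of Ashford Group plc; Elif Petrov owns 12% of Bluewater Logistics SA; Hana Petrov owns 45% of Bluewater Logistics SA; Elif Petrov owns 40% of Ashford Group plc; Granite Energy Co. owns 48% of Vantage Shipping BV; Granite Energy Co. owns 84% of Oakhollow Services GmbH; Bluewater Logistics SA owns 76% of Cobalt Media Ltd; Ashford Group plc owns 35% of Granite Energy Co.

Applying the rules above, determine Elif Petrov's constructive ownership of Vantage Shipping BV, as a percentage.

By sibling attribution (R2), Elif Petrov is treated as also owning Hana Petrov's interest in Ashford Group plc, giving 40% + 29% = 69%.
By sibling attribution (R2), Elif Petrov is treated as also owning Hana Petrov's interest in Bluewater Logistics SA, giving 12% + 45% = 57%.
Chain via Ashford Group plc → Granite Energy Co. (R3): 69% × 35% × 48% = 11.592% of Vantage Shipping BV.
Chain via Bluewater Logistics SA → Cobalt Media Ltd (R3): 57% × 76% × 26% = 11.2632% of Vantage Shipping BV.
Aggregating (R1): 11.592% + 11.2632% = 22.8552%.

22.8552%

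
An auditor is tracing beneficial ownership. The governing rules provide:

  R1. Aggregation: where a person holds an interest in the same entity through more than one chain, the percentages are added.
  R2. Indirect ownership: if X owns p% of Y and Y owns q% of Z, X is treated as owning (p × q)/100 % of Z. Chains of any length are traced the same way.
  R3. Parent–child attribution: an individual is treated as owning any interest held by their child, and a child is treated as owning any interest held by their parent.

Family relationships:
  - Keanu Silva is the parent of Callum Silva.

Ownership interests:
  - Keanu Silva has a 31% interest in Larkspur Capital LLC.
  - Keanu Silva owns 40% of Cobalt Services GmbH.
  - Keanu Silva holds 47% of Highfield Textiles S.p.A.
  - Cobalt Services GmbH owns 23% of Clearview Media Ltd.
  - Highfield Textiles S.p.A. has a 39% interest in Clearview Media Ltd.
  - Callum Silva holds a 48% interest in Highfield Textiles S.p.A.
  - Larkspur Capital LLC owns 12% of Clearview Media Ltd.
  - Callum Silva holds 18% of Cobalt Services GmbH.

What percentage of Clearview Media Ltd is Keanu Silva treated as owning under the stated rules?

By parent–child attribution (R3), Keanu Silva is treated as also owning Callum Silva's interest in Cobalt Services GmbH, giving 40% + 18% = 58%.
By parent–child attribution (R3), Keanu Silva is treated as also owning Callum Silva's interest in Highfield Textiles S.p.A, giving 47% + 48% = 95%.
Chain via Cobalt Services GmbH (R2): 58% × 23% = 13.34% of Clearview Media Ltd.
Chain via Larkspur Capital LLC (R2): 31% × 12% = 3.72% of Clearview Media Ltd.
Chain via Highfield Textiles S.p.A. (R2): 95% × 39% = 37.05% of Clearview Media Ltd.
Aggregating (R1): 13.34% + 3.72% + 37.05% = 54.11%.

54.11%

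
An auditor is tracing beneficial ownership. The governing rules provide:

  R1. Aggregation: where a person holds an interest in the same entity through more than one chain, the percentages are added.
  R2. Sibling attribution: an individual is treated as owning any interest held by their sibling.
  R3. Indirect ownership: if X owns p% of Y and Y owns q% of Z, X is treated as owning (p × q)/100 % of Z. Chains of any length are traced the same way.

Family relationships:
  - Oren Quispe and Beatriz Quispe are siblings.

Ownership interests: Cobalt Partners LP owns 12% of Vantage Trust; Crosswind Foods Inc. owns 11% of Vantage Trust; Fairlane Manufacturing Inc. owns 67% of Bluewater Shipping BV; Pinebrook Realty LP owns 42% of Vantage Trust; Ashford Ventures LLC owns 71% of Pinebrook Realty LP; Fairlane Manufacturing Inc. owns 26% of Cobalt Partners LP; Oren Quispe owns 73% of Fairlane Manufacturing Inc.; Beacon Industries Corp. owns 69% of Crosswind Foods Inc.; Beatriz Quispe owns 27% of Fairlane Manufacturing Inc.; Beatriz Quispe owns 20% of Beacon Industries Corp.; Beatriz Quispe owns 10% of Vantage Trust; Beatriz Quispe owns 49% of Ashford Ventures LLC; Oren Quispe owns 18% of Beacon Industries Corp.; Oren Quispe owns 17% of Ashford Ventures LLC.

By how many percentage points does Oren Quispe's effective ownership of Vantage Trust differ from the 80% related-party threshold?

By sibling attribution (R2), Oren Quispe is treated as also owning Beatriz Quispe's interest in Beacon Industries Corp, giving 18% + 20% = 38%.
By sibling attribution (R2), Oren Quispe is treated as also owning Beatriz Quispe's interest in Fairlane Manufacturing Inc, giving 73% + 27% = 100%.
By sibling attribution (R2), Oren Quispe is treated as also owning Beatriz Quispe's interest in Ashford Ventures LLC, giving 17% + 49% = 66%.
By sibling attribution (R2), Oren Quispe is treated as owning Beatriz Quispe's 10% interest in Vantage Trust.
Chain via Beacon Industries Corp. → Crosswind Foods Inc. (R3): 38% × 69% × 11% = 2.8842% of Vantage Trust.
Chain via Fairlane Manufacturing Inc. → Cobalt Partners LP (R3): 100% × 26% × 12% = 3.12% of Vantage Trust.
Chain via Ashford Ventures LLC → Pinebrook Realty LP (R3): 66% × 71% × 42% = 19.6812% of Vantage Trust.
Direct interest in Vantage Trust: 10%.
Aggregating (R1): 2.8842% + 3.12% + 19.6812% + 10% = 35.6854%.
35.6854% falls short of the 80% threshold by 44.3146 percentage points.

44.3146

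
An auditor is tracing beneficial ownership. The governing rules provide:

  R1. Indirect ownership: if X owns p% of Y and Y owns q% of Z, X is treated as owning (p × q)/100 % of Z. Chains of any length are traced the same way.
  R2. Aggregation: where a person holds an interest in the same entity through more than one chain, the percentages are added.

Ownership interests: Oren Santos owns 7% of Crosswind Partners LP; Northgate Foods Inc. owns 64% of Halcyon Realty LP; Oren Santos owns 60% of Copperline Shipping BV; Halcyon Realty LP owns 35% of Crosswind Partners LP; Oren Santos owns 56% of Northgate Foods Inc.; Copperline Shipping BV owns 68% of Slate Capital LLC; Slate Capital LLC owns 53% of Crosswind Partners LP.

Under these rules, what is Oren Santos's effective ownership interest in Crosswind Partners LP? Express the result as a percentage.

Chain via Northgate Foods Inc. → Halcyon Realty LP (R1): 56% × 64% × 35% = 12.544% of Crosswind Partners LP.
Chain via Copperline Shipping BV → Slate Capital LLC (R1): 60% × 68% × 53% = 21.624% of Crosswind Partners LP.
Direct interest in Crosswind Partners LP: 7%.
Aggregating (R2): 12.544% + 21.624% + 7% = 41.168%.

41.168%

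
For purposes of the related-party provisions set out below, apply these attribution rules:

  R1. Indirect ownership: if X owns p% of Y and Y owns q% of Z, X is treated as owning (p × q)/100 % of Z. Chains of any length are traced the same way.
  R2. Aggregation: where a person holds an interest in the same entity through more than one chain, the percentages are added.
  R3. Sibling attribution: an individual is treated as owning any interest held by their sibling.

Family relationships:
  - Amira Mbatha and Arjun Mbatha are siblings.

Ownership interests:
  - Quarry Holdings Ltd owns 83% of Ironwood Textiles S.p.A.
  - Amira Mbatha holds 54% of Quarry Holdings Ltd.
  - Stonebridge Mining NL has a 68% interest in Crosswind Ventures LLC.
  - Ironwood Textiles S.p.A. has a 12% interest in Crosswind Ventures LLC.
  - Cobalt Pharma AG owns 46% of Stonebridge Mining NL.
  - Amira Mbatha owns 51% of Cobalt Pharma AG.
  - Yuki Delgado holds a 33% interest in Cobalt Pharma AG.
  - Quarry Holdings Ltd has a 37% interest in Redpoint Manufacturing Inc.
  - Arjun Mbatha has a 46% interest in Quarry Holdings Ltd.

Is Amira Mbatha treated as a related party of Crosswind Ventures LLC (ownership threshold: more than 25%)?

By sibling attribution (R3), Amira Mbatha is treated as also owning Arjun Mbatha's interest in Quarry Holdings Ltd, giving 54% + 46% = 100%.
Chain via Quarry Holdings Ltd → Ironwood Textiles S.p.A. (R1): 100% × 83% × 12% = 9.96% of Crosswind Ventures LLC.
Chain via Cobalt Pharma AG → Stonebridge Mining NL (R1): 51% × 46% × 68% = 15.9528% of Crosswind Ventures LLC.
Aggregating (R2): 9.96% + 15.9528% = 25.9128%.
25.9128% exceeds the 25% threshold, so Amira is a related party to Crosswind Ventures LLC.

Yes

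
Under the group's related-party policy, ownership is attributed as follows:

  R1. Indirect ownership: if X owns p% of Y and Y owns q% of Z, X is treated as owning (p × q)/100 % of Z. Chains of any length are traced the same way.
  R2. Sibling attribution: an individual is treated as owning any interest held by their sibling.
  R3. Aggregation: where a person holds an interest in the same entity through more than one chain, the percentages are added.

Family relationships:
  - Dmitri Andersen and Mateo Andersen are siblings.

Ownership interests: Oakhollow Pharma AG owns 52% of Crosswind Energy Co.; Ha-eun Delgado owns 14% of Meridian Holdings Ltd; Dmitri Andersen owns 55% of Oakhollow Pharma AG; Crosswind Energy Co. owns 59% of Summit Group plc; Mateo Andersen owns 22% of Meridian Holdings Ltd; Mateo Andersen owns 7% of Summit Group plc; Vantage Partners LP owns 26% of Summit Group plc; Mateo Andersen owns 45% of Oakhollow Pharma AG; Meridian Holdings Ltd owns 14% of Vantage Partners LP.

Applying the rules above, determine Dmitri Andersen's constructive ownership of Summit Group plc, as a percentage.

38.4808%

By sibling attribution (R2), Dmitri Andersen is treated as also owning Mateo Andersen's interest in Oakhollow Pharma AG, giving 55% + 45% = 100%.
By sibling attribution (R2), Dmitri Andersen is treated as owning Mateo Andersen's 22% interest in Meridian Holdings Ltd.
By sibling attribution (R2), Dmitri Andersen is treated as owning Mateo Andersen's 7% interest in Summit Group plc.
Chain via Oakhollow Pharma AG → Crosswind Energy Co. (R1): 100% × 52% × 59% = 30.68% of Summit Group plc.
Chain via Meridian Holdings Ltd → Vantage Partners LP (R1): 22% × 14% × 26% = 0.8008% of Summit Group plc.
Direct interest in Summit Group plc: 7%.
Aggregating (R3): 30.68% + 0.8008% + 7% = 38.4808%.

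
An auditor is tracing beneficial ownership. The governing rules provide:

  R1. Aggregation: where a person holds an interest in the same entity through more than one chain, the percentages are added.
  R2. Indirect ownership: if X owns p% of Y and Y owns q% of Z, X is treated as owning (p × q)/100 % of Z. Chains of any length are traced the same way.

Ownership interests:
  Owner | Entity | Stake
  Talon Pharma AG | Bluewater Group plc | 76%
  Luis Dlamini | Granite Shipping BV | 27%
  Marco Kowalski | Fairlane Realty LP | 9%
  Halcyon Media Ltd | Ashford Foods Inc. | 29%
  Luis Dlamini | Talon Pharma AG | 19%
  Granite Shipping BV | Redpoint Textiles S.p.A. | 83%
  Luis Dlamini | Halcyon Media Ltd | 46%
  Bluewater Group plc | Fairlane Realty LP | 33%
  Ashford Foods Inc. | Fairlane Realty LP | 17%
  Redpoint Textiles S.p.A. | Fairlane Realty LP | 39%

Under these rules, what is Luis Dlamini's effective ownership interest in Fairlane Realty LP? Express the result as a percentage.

Chain via Talon Pharma AG → Bluewater Group plc (R2): 19% × 76% × 33% = 4.7652% of Fairlane Realty LP.
Chain via Halcyon Media Ltd → Ashford Foods Inc. (R2): 46% × 29% × 17% = 2.2678% of Fairlane Realty LP.
Chain via Granite Shipping BV → Redpoint Textiles S.p.A. (R2): 27% × 83% × 39% = 8.7399% of Fairlane Realty LP.
Aggregating (R1): 4.7652% + 2.2678% + 8.7399% = 15.7729%.

15.7729%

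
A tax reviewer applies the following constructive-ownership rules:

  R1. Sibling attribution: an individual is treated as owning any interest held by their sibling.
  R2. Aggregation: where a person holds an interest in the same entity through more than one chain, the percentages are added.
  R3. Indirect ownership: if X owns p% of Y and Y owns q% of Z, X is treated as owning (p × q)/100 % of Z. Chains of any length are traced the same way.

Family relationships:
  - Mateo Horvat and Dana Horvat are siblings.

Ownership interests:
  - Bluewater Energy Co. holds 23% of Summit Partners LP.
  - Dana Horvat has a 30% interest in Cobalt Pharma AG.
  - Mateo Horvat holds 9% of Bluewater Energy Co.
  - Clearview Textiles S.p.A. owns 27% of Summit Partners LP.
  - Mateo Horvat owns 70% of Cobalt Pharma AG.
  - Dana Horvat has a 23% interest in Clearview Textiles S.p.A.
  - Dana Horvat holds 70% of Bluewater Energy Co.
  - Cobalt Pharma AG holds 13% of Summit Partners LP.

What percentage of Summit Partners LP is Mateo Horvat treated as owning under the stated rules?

37.38%

By sibling attribution (R1), Mateo Horvat is treated as also owning Dana Horvat's interest in Bluewater Energy Co, giving 9% + 70% = 79%.
By sibling attribution (R1), Mateo Horvat is treated as also owning Dana Horvat's interest in Cobalt Pharma AG, giving 70% + 30% = 100%.
By sibling attribution (R1), Mateo Horvat is treated as owning Dana Horvat's 23% interest in Clearview Textiles S.p.A.
Chain via Bluewater Energy Co. (R3): 79% × 23% = 18.17% of Summit Partners LP.
Chain via Cobalt Pharma AG (R3): 100% × 13% = 13% of Summit Partners LP.
Chain via Clearview Textiles S.p.A. (R3): 23% × 27% = 6.21% of Summit Partners LP.
Aggregating (R2): 18.17% + 13% + 6.21% = 37.38%.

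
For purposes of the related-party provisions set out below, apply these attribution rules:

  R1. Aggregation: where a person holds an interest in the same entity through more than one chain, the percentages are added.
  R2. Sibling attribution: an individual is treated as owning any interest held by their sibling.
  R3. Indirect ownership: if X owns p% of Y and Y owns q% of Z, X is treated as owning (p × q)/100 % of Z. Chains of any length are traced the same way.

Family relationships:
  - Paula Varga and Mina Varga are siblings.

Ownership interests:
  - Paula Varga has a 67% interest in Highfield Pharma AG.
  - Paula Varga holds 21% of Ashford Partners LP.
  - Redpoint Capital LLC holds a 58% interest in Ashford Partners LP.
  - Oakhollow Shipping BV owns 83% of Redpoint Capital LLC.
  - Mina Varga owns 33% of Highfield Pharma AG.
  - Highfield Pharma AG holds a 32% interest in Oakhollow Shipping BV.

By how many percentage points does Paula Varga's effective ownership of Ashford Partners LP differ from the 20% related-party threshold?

16.4048

By sibling attribution (R2), Paula Varga is treated as also owning Mina Varga's interest in Highfield Pharma AG, giving 67% + 33% = 100%.
Chain via Highfield Pharma AG → Oakhollow Shipping BV → Redpoint Capital LLC (R3): 100% × 32% × 83% × 58% = 15.4048% of Ashford Partners LP.
Direct interest in Ashford Partners LP: 21%.
Aggregating (R1): 15.4048% + 21% = 36.4048%.
36.4048% exceeds the 20% threshold by 16.4048 percentage points.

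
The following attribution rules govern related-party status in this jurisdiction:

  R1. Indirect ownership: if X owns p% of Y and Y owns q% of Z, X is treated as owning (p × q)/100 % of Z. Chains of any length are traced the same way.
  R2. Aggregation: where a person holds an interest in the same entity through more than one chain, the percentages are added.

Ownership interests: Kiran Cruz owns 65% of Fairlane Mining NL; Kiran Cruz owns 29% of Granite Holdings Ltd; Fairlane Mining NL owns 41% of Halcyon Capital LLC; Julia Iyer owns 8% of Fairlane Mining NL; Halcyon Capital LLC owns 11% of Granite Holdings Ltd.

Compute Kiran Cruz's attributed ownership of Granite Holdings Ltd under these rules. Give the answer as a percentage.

31.9315%

Chain via Fairlane Mining NL → Halcyon Capital LLC (R1): 65% × 41% × 11% = 2.9315% of Granite Holdings Ltd.
Direct interest in Granite Holdings Ltd: 29%.
Aggregating (R2): 2.9315% + 29% = 31.9315%.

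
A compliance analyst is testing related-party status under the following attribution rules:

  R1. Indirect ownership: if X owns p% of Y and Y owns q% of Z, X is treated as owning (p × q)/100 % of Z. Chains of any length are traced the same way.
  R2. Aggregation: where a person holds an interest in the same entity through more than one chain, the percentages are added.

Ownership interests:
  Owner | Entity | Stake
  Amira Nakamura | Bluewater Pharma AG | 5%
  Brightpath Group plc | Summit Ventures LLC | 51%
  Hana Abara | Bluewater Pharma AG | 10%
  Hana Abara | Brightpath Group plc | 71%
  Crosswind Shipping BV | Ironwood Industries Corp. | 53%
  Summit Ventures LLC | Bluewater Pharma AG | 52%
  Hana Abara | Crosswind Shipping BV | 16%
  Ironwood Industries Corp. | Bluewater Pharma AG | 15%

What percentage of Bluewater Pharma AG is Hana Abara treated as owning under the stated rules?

Chain via Crosswind Shipping BV → Ironwood Industries Corp. (R1): 16% × 53% × 15% = 1.272% of Bluewater Pharma AG.
Chain via Brightpath Group plc → Summit Ventures LLC (R1): 71% × 51% × 52% = 18.8292% of Bluewater Pharma AG.
Direct interest in Bluewater Pharma AG: 10%.
Aggregating (R2): 1.272% + 18.8292% + 10% = 30.1012%.

30.1012%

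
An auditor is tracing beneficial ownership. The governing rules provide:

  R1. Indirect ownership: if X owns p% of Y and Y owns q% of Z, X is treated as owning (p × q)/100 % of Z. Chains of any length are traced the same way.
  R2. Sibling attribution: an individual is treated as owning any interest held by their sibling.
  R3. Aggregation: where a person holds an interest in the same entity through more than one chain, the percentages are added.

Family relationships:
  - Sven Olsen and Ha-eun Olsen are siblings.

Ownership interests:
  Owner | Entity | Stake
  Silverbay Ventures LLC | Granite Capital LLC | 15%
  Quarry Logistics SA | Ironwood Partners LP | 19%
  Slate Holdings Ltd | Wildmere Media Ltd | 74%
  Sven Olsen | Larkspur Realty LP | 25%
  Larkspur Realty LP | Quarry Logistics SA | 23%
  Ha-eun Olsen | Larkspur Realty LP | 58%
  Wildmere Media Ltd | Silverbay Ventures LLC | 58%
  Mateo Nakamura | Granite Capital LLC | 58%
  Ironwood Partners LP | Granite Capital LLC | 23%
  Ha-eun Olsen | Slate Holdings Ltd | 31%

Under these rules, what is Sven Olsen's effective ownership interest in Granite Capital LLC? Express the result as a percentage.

By sibling attribution (R2), Sven Olsen is treated as also owning Ha-eun Olsen's interest in Larkspur Realty LP, giving 25% + 58% = 83%.
By sibling attribution (R2), Sven Olsen is treated as owning Ha-eun Olsen's 31% interest in Slate Holdings Ltd.
Chain via Larkspur Realty LP → Quarry Logistics SA → Ironwood Partners LP (R1): 83% × 23% × 19% × 23% = 0.834233% of Granite Capital LLC.
Chain via Slate Holdings Ltd → Wildmere Media Ltd → Silverbay Ventures LLC (R1): 31% × 74% × 58% × 15% = 1.99578% of Granite Capital LLC.
Aggregating (R3): 0.834233% + 1.99578% = 2.830013%.

2.830013%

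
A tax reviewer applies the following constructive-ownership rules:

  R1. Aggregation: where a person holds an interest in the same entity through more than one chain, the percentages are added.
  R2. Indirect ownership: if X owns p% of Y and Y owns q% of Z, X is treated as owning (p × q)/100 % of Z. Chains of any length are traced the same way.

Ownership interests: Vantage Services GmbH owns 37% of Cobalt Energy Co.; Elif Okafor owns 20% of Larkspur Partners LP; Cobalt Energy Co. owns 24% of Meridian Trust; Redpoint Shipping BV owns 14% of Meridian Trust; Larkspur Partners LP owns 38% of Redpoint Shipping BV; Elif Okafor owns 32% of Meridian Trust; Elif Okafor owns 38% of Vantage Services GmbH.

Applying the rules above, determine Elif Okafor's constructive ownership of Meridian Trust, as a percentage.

36.4384%

Chain via Larkspur Partners LP → Redpoint Shipping BV (R2): 20% × 38% × 14% = 1.064% of Meridian Trust.
Chain via Vantage Services GmbH → Cobalt Energy Co. (R2): 38% × 37% × 24% = 3.3744% of Meridian Trust.
Direct interest in Meridian Trust: 32%.
Aggregating (R1): 1.064% + 3.3744% + 32% = 36.4384%.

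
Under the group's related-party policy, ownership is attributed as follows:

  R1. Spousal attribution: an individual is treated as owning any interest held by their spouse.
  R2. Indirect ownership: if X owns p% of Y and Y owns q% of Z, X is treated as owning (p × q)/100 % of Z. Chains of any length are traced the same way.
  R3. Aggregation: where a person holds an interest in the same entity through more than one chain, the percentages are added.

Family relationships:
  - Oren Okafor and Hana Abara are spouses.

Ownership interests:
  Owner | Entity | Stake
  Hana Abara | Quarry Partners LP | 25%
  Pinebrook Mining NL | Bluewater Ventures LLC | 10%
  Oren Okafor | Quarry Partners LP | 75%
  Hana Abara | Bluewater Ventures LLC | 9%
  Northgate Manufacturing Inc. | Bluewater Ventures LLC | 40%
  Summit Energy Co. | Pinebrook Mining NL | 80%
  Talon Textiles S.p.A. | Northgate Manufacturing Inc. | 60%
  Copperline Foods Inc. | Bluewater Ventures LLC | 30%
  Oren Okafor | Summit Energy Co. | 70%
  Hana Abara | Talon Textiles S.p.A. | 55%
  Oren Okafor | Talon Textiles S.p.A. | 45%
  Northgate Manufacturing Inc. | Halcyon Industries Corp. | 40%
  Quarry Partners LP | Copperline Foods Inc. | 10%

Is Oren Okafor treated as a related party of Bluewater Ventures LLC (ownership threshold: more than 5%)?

Yes

By spousal attribution (R1), Oren Okafor is treated as also owning Hana Abara's interest in Quarry Partners LP, giving 75% + 25% = 100%.
By spousal attribution (R1), Oren Okafor is treated as also owning Hana Abara's interest in Talon Textiles S.p.A, giving 45% + 55% = 100%.
By spousal attribution (R1), Oren Okafor is treated as owning Hana Abara's 9% interest in Bluewater Ventures LLC.
Chain via Summit Energy Co. → Pinebrook Mining NL (R2): 70% × 80% × 10% = 5.6% of Bluewater Ventures LLC.
Chain via Quarry Partners LP → Copperline Foods Inc. (R2): 100% × 10% × 30% = 3% of Bluewater Ventures LLC.
Chain via Talon Textiles S.p.A. → Northgate Manufacturing Inc. (R2): 100% × 60% × 40% = 24% of Bluewater Ventures LLC.
Direct interest in Bluewater Ventures LLC: 9%.
Aggregating (R3): 5.6% + 3% + 24% + 9% = 41.6%.
41.6% exceeds the 5% threshold, so Oren is a related party to Bluewater Ventures LLC.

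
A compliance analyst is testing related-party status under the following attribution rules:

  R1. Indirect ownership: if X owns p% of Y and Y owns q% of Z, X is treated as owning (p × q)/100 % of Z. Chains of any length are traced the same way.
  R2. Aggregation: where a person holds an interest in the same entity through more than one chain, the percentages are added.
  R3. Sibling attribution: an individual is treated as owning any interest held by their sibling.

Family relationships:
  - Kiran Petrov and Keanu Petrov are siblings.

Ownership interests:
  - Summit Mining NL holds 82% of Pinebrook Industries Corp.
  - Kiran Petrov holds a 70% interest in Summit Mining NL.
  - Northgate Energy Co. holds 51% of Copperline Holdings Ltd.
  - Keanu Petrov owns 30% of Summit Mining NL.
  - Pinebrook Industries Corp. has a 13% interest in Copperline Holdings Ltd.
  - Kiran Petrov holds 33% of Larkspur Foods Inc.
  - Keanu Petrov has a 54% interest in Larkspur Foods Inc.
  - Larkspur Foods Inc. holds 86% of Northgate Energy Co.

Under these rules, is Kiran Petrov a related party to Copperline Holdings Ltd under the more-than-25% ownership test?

By sibling attribution (R3), Kiran Petrov is treated as also owning Keanu Petrov's interest in Summit Mining NL, giving 70% + 30% = 100%.
By sibling attribution (R3), Kiran Petrov is treated as also owning Keanu Petrov's interest in Larkspur Foods Inc, giving 33% + 54% = 87%.
Chain via Summit Mining NL → Pinebrook Industries Corp. (R1): 100% × 82% × 13% = 10.66% of Copperline Holdings Ltd.
Chain via Larkspur Foods Inc. → Northgate Energy Co. (R1): 87% × 86% × 51% = 38.1582% of Copperline Holdings Ltd.
Aggregating (R2): 10.66% + 38.1582% = 48.8182%.
48.8182% exceeds the 25% threshold, so Kiran is a related party to Copperline Holdings Ltd.

Yes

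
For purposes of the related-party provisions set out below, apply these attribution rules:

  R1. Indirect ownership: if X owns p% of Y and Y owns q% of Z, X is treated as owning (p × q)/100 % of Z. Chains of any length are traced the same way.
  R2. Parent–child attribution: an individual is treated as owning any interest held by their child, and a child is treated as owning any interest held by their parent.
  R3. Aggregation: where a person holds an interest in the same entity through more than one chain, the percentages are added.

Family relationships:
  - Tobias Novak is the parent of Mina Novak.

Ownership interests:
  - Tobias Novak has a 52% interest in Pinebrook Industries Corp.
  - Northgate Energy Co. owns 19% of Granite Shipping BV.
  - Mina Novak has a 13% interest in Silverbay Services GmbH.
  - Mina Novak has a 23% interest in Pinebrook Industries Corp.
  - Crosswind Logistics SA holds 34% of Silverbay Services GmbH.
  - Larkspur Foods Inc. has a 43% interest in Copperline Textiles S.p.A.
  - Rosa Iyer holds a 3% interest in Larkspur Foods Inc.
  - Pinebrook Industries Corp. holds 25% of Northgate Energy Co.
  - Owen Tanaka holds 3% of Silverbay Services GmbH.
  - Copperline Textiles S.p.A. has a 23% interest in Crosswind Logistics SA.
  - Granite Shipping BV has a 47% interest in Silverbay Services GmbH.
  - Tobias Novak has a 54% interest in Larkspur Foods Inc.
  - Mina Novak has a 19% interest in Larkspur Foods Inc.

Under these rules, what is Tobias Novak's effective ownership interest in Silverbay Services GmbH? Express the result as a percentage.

17.129073%

By parent–child attribution (R2), Tobias Novak is treated as also owning Mina Novak's interest in Pinebrook Industries Corp, giving 52% + 23% = 75%.
By parent–child attribution (R2), Tobias Novak is treated as also owning Mina Novak's interest in Larkspur Foods Inc, giving 54% + 19% = 73%.
By parent–child attribution (R2), Tobias Novak is treated as owning Mina Novak's 13% interest in Silverbay Services GmbH.
Chain via Pinebrook Industries Corp. → Northgate Energy Co. → Granite Shipping BV (R1): 75% × 25% × 19% × 47% = 1.674375% of Silverbay Services GmbH.
Chain via Larkspur Foods Inc. → Copperline Textiles S.p.A. → Crosswind Logistics SA (R1): 73% × 43% × 23% × 34% = 2.454698% of Silverbay Services GmbH.
Direct interest in Silverbay Services GmbH: 13%.
Aggregating (R3): 1.674375% + 2.454698% + 13% = 17.129073%.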